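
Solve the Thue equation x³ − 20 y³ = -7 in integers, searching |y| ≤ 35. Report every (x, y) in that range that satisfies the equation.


The equation is x³ - 20y³ = -7. For fixed y, x³ = 20·y³ − 7, so a solution requires the RHS to be a perfect cube.
Strategy: iterate y from -35 to 35, compute RHS = 20·y³ − 7, and check whether it is a (positive or negative) perfect cube.
Check small values of y:
  y = 0: RHS = -7 is not a perfect cube.
  y = 1: RHS = 13 is not a perfect cube.
  y = -1: RHS = -27 = (-3)³ ⇒ x = -3 works.
  y = 2: RHS = 153 is not a perfect cube.
  y = -2: RHS = -167 is not a perfect cube.
  y = 3: RHS = 533 is not a perfect cube.
  y = -3: RHS = -547 is not a perfect cube.
Continuing the search up to |y| = 35 finds no further solutions beyond those listed.
Collected solutions: (-3, -1).

Solutions (with |y| ≤ 35): (-3, -1).


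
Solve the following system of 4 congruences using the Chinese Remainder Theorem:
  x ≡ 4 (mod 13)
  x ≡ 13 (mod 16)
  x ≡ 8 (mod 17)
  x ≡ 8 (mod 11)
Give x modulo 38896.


Product of moduli M = 13 · 16 · 17 · 11 = 38896.
Merge one congruence at a time:
  Start: x ≡ 4 (mod 13).
  Combine with x ≡ 13 (mod 16); new modulus lcm = 208.
    Write x = 4 + 13·t and substitute into x ≡ 13 (mod 16): 13·t ≡ 13 − 4 = 9 (mod 16).
    The inverse of 13 mod 16 is 5 (since 13·5 = 65 = 4·16 + 1), so t ≡ 5·9 = 45 ≡ 13 (mod 16).
    Then x = 4 + 13·13 = 173, valid modulo lcm(13, 16) = 208: x ≡ 173 (mod 208).
  Combine with x ≡ 8 (mod 17); new modulus lcm = 3536.
    Write x = 173 + 208·t and substitute into x ≡ 8 (mod 17): 208·t ≡ 8 − 173 = -165 (mod 17).
    Reduce coefficients mod 17: 4·t ≡ 5 (mod 17).
    The inverse of 4 mod 17 is 13 (since 4·13 = 52 = 3·17 + 1), so t ≡ 13·5 = 65 ≡ 14 (mod 17).
    Then x = 173 + 208·14 = 3085, valid modulo lcm(208, 17) = 3536: x ≡ 3085 (mod 3536).
  Combine with x ≡ 8 (mod 11); new modulus lcm = 38896.
    Write x = 3085 + 3536·t and substitute into x ≡ 8 (mod 11): 3536·t ≡ 8 − 3085 = -3077 (mod 11).
    Reduce coefficients mod 11: 5·t ≡ 3 (mod 11).
    The inverse of 5 mod 11 is 9 (since 5·9 = 45 = 4·11 + 1), so t ≡ 9·3 = 27 ≡ 5 (mod 11).
    Then x = 3085 + 3536·5 = 20765, valid modulo lcm(3536, 11) = 38896: x ≡ 20765 (mod 38896).
Verify against each original: 20765 mod 13 = 4, 20765 mod 16 = 13, 20765 mod 17 = 8, 20765 mod 11 = 8.

x ≡ 20765 (mod 38896).


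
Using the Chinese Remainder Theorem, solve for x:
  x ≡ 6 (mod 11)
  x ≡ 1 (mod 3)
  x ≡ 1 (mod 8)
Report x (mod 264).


Moduli 11, 3, 8 are pairwise coprime; by CRT there is a unique solution modulo M = 11 · 3 · 8 = 264.
Solve pairwise, accumulating the modulus:
  Start with x ≡ 6 (mod 11).
  Combine with x ≡ 1 (mod 3): since gcd(11, 3) = 1, we get a unique residue mod 33.
    Write x = 6 + 11·t and substitute into x ≡ 1 (mod 3): 11·t ≡ 1 − 6 = -5 (mod 3).
    Reduce coefficients mod 3: 2·t ≡ 1 (mod 3).
    The inverse of 2 mod 3 is 2 (since 2·2 = 4 = 1·3 + 1), so t ≡ 2·1 = 2 ≡ 2 (mod 3).
    Then x = 6 + 11·2 = 28, valid modulo lcm(11, 3) = 33: x ≡ 28 (mod 33).
  Combine with x ≡ 1 (mod 8): since gcd(33, 8) = 1, we get a unique residue mod 264.
    Write x = 28 + 33·t and substitute into x ≡ 1 (mod 8): 33·t ≡ 1 − 28 = -27 (mod 8).
    Reduce coefficients mod 8: 1·t ≡ 5 (mod 8).
    So t ≡ 5 (mod 8).
    Then x = 28 + 33·5 = 193, valid modulo lcm(33, 8) = 264: x ≡ 193 (mod 264).
Verify: 193 mod 11 = 6 ✓, 193 mod 3 = 1 ✓, 193 mod 8 = 1 ✓.

x ≡ 193 (mod 264).


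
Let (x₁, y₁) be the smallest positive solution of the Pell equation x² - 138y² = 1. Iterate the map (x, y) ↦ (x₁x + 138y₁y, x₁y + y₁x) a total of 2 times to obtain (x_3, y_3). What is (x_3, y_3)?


Step 1: Find the fundamental solution (x₁, y₁) of x² - 138y² = 1.
  Expand √138 as a continued fraction. a₀ = ⌊√138⌋ = 11; iterate m_{k+1} = d_k·a_k − m_k, d_{k+1} = (138 − m_{k+1}²)/d_k, a_{k+1} = ⌊(a₀ + m_{k+1})/d_{k+1}⌋ (starting m₀ = 0, d₀ = 1), with convergents p_k = a_k·p_{k-1} + p_{k-2}, q_k = a_k·q_{k-1} + q_{k-2} (p₋₁ = 1, q₋₁ = 0):
  k = 0: a₀ = 11; p₀/q₀ = 11/1; p₀² − 138·q₀² = 121 − 138 = -17.
  k = 1: m = 11, d = 17, a = ⌊(11 + 11)/17⌋ = 1; p/q = (1·11 + 1)/(1·1 + 0) = 12/1; p² − 138·q² = 144 − 138 = 6.
  k = 2: m = 6, d = 6, a = ⌊(11 + 6)/6⌋ = 2; p/q = (2·12 + 11)/(2·1 + 1) = 35/3; p² − 138·q² = 1225 − 1242 = -17.
  k = 3: m = 6, d = 17, a = ⌊(11 + 6)/17⌋ = 1; p/q = (1·35 + 12)/(1·3 + 1) = 47/4; p² − 138·q² = 2209 − 2208 = 1.
  The first convergent with p² − 138·q² = 1 gives the fundamental solution (x₁, y₁) = (47, 4).
Step 2: Apply the recurrence (x_{n+1}, y_{n+1}) = (x₁x_n + 138y₁y_n, x₁y_n + y₁x_n) repeatedly.
  From (x_1, y_1) = (47, 4): x_2 = 47·47 + 138·4·4 = 4417; y_2 = 47·4 + 4·47 = 376.
  From (x_2, y_2) = (4417, 376): x_3 = 47·4417 + 138·4·376 = 415151; y_3 = 47·376 + 4·4417 = 35340.
Step 3: Verify x_3² - 138·y_3² = 172350352801 - 172350352800 = 1 (should be 1). ✓

(x_1, y_1) = (47, 4); (x_3, y_3) = (415151, 35340).


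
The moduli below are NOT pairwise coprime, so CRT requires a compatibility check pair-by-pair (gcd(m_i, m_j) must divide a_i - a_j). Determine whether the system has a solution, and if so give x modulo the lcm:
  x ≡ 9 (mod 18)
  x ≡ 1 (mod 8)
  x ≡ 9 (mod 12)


Moduli 18, 8, 12 are not pairwise coprime, so CRT works modulo lcm(m_i) when all pairwise compatibility conditions hold.
Pairwise compatibility: gcd(m_i, m_j) must divide a_i - a_j for every pair.
Merge one congruence at a time:
  Start: x ≡ 9 (mod 18).
  Combine with x ≡ 1 (mod 8): gcd(18, 8) = 2; 1 - 9 = -8, which IS divisible by 2, so compatible.
    Write x = 9 + 18·t and substitute into x ≡ 1 (mod 8): 18·t ≡ 1 − 9 = -8 (mod 8).
    Divide the congruence (and modulus) by g = 2: 9·t ≡ -4 (mod 4).
    Reduce coefficients mod 4: 1·t ≡ 0 (mod 4).
    So t ≡ 0 (mod 4).
    Then x = 9 + 18·0 = 9, valid modulo lcm(18, 8) = 72: x ≡ 9 (mod 72).
  Combine with x ≡ 9 (mod 12): gcd(72, 12) = 12; 9 - 9 = 0, which IS divisible by 12, so compatible.
    Write x = 9 + 72·t and substitute into x ≡ 9 (mod 12): 72·t ≡ 9 − 9 = 0 (mod 12).
    Divide the congruence (and modulus) by g = 12: 6·t ≡ 0 (mod 1).
    Modulo 1 every t works; take t = 0.
    Then x = 9 + 72·0 = 9, valid modulo lcm(72, 12) = 72: x ≡ 9 (mod 72).
Verify: 9 mod 18 = 9, 9 mod 8 = 1, 9 mod 12 = 9.

x ≡ 9 (mod 72).


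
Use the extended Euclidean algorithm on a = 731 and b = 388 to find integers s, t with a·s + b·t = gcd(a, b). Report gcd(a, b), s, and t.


Euclidean algorithm on (731, 388) — divide until remainder is 0:
  731 = 1 · 388 + 343
  388 = 1 · 343 + 45
  343 = 7 · 45 + 28
  45 = 1 · 28 + 17
  28 = 1 · 17 + 11
  17 = 1 · 11 + 6
  11 = 1 · 6 + 5
  6 = 1 · 5 + 1
  5 = 5 · 1 + 0
gcd(731, 388) = 1.
Track Bezout coefficients alongside the remainders: start with r₀ = 731 = a·1 + b·0 (s = 1, t = 0) and r₁ = 388 = a·0 + b·1 (s = 0, t = 1); each new remainder r_{k+1} = r_{k-1} − q_k·r_k inherits s_{k+1} = s_{k-1} − q_k·s_k, t_{k+1} = t_{k-1} − q_k·t_k, so r_k = a·s_k + b·t_k at every step:
  q = 1: r = 343, s = 1 − 1·0 = 1, t = 0 − 1·1 = -1  (check: 731·1 + 388·(-1) = 343)
  q = 1: r = 45, s = 0 − 1·1 = -1, t = 1 − 1·(-1) = 2  (check: 731·(-1) + 388·2 = 45)
  q = 7: r = 28, s = 1 − 7·(-1) = 8, t = -1 − 7·2 = -15  (check: 731·8 + 388·(-15) = 28)
  q = 1: r = 17, s = -1 − 1·8 = -9, t = 2 − 1·(-15) = 17  (check: 731·(-9) + 388·17 = 17)
  q = 1: r = 11, s = 8 − 1·(-9) = 17, t = -15 − 1·17 = -32  (check: 731·17 + 388·(-32) = 11)
  q = 1: r = 6, s = -9 − 1·17 = -26, t = 17 − 1·(-32) = 49  (check: 731·(-26) + 388·49 = 6)
  q = 1: r = 5, s = 17 − 1·(-26) = 43, t = -32 − 1·49 = -81  (check: 731·43 + 388·(-81) = 5)
  q = 1: r = 1, s = -26 − 1·43 = -69, t = 49 − 1·(-81) = 130  (check: 731·(-69) + 388·130 = 1)
The row with r = 1 (the gcd) gives the Bezout coefficients s = -69, t = 130.
Result: 731 · (-69) + 388 · (130) = 1.

gcd(731, 388) = 1; s = -69, t = 130 (check: 731·(-69) + 388·130 = 1).


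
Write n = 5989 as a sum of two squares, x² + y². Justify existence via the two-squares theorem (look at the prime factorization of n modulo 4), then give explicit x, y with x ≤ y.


Step 1: Factor n = 5989 = 53 · 113.
Step 2: Check the mod-4 condition on each prime factor: 53 ≡ 1 (mod 4), exponent 1; 113 ≡ 1 (mod 4), exponent 1.
All primes ≡ 3 (mod 4) appear to even exponent (or don't appear), so by the two-squares theorem n IS expressible as a sum of two squares.
Step 3: Build a representation. Here n = 53 · 113 is a product of primes ≡ 1 (mod 4). Each prime p ≡ 1 (mod 4) is itself a sum of two squares; find a² by testing p − a² for a perfect square:
  53: 53 − 1² = 52, 53 − 2² = 49 = 7² ⇒ 53 = 2² + 7².
  113: 113 − 1² = 112, 113 − 2² = 109, 113 − 3² = 104, 113 − 4² = 97, 113 − 5² = 88, 113 − 6² = 77, 113 − 7² = 64 = 8² ⇒ 113 = 7² + 8².
  Combine using the Brahmagupta–Fibonacci identity (a² + b²)(c² + d²) = (ac − bd)² + (ad + bc)² = (ac + bd)² + (ad − bc)²:
  53 · 113 = 5989: from (2² + 7²)(7² + 8²), take (2·7 − 7·8, 2·8 + 7·7) = (14 − 56, 16 + 49) = (-42, 65); dropping signs (only squares matter) gives (42, 65); check 42² + 65² = 1764 + 4225 = 5989 ✓.
Step 4: Order so x ≤ y and verify: 42² + 65² = 1764 + 4225 = 5989 = n. ✓

n = 5989 = 42² + 65² (one valid representation with x ≤ y).


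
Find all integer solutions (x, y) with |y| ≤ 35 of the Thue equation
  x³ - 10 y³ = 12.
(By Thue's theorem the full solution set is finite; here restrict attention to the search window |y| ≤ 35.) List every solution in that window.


The equation is x³ - 10y³ = 12. For fixed y, x³ = 10·y³ + 12, so a solution requires the RHS to be a perfect cube.
Strategy: iterate y from -35 to 35, compute RHS = 10·y³ + 12, and check whether it is a (positive or negative) perfect cube.
Check small values of y:
  y = 0: RHS = 12 is not a perfect cube.
  y = 1: RHS = 22 is not a perfect cube.
  y = -1: RHS = 2 is not a perfect cube.
  y = 2: RHS = 92 is not a perfect cube.
  y = -2: RHS = -68 is not a perfect cube.
  y = 3: RHS = 282 is not a perfect cube.
  y = -3: RHS = -258 is not a perfect cube.
Continuing the search up to |y| = 35 finds no solutions either.
No (x, y) in the scanned range satisfies the equation.

No integer solutions with |y| ≤ 35.


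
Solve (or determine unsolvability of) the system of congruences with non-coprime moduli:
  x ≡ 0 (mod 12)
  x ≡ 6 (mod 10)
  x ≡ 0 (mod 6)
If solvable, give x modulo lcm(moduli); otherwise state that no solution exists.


Moduli 12, 10, 6 are not pairwise coprime, so CRT works modulo lcm(m_i) when all pairwise compatibility conditions hold.
Pairwise compatibility: gcd(m_i, m_j) must divide a_i - a_j for every pair.
Merge one congruence at a time:
  Start: x ≡ 0 (mod 12).
  Combine with x ≡ 6 (mod 10): gcd(12, 10) = 2; 6 - 0 = 6, which IS divisible by 2, so compatible.
    Write x = 0 + 12·t and substitute into x ≡ 6 (mod 10): 12·t ≡ 6 − 0 = 6 (mod 10).
    Divide the congruence (and modulus) by g = 2: 6·t ≡ 3 (mod 5).
    Reduce coefficients mod 5: 1·t ≡ 3 (mod 5).
    So t ≡ 3 (mod 5).
    Then x = 0 + 12·3 = 36, valid modulo lcm(12, 10) = 60: x ≡ 36 (mod 60).
  Combine with x ≡ 0 (mod 6): gcd(60, 6) = 6; 0 - 36 = -36, which IS divisible by 6, so compatible.
    Write x = 36 + 60·t and substitute into x ≡ 0 (mod 6): 60·t ≡ 0 − 36 = -36 (mod 6).
    Divide the congruence (and modulus) by g = 6: 10·t ≡ -6 (mod 1).
    Modulo 1 every t works; take t = 0.
    Then x = 36 + 60·0 = 36, valid modulo lcm(60, 6) = 60: x ≡ 36 (mod 60).
Verify: 36 mod 12 = 0, 36 mod 10 = 6, 36 mod 6 = 0.

x ≡ 36 (mod 60).


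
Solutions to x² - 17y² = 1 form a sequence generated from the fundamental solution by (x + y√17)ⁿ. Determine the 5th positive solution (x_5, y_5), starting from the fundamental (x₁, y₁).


Step 1: Find the fundamental solution (x₁, y₁) of x² - 17y² = 1.
  Expand √17 as a continued fraction. a₀ = ⌊√17⌋ = 4; iterate m_{k+1} = d_k·a_k − m_k, d_{k+1} = (17 − m_{k+1}²)/d_k, a_{k+1} = ⌊(a₀ + m_{k+1})/d_{k+1}⌋ (starting m₀ = 0, d₀ = 1), with convergents p_k = a_k·p_{k-1} + p_{k-2}, q_k = a_k·q_{k-1} + q_{k-2} (p₋₁ = 1, q₋₁ = 0):
  k = 0: a₀ = 4; p₀/q₀ = 4/1; p₀² − 17·q₀² = 16 − 17 = -1.
  k = 1: m = 4, d = 1, a = ⌊(4 + 4)/1⌋ = 8; p/q = (8·4 + 1)/(8·1 + 0) = 33/8; p² − 17·q² = 1089 − 1088 = 1.
  The first convergent with p² − 17·q² = 1 gives the fundamental solution (x₁, y₁) = (33, 8).
Step 2: Apply the recurrence (x_{n+1}, y_{n+1}) = (x₁x_n + 17y₁y_n, x₁y_n + y₁x_n) repeatedly.
  From (x_1, y_1) = (33, 8): x_2 = 33·33 + 17·8·8 = 2177; y_2 = 33·8 + 8·33 = 528.
  From (x_2, y_2) = (2177, 528): x_3 = 33·2177 + 17·8·528 = 143649; y_3 = 33·528 + 8·2177 = 34840.
  From (x_3, y_3) = (143649, 34840): x_4 = 33·143649 + 17·8·34840 = 9478657; y_4 = 33·34840 + 8·143649 = 2298912.
  From (x_4, y_4) = (9478657, 2298912): x_5 = 33·9478657 + 17·8·2298912 = 625447713; y_5 = 33·2298912 + 8·9478657 = 151693352.
Step 3: Verify x_5² - 17·y_5² = 391184841696930369 - 391184841696930368 = 1 (should be 1). ✓

(x_1, y_1) = (33, 8); (x_5, y_5) = (625447713, 151693352).


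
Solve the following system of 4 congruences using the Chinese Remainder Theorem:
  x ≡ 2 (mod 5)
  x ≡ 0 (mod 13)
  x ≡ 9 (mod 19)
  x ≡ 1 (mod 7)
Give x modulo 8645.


Product of moduli M = 5 · 13 · 19 · 7 = 8645.
Merge one congruence at a time:
  Start: x ≡ 2 (mod 5).
  Combine with x ≡ 0 (mod 13); new modulus lcm = 65.
    Write x = 2 + 5·t and substitute into x ≡ 0 (mod 13): 5·t ≡ 0 − 2 = -2 (mod 13).
    Reduce coefficients mod 13: 5·t ≡ 11 (mod 13).
    The inverse of 5 mod 13 is 8 (since 5·8 = 40 = 3·13 + 1), so t ≡ 8·11 = 88 ≡ 10 (mod 13).
    Then x = 2 + 5·10 = 52, valid modulo lcm(5, 13) = 65: x ≡ 52 (mod 65).
  Combine with x ≡ 9 (mod 19); new modulus lcm = 1235.
    Write x = 52 + 65·t and substitute into x ≡ 9 (mod 19): 65·t ≡ 9 − 52 = -43 (mod 19).
    Reduce coefficients mod 19: 8·t ≡ 14 (mod 19).
    The inverse of 8 mod 19 is 12 (since 8·12 = 96 = 5·19 + 1), so t ≡ 12·14 = 168 ≡ 16 (mod 19).
    Then x = 52 + 65·16 = 1092, valid modulo lcm(65, 19) = 1235: x ≡ 1092 (mod 1235).
  Combine with x ≡ 1 (mod 7); new modulus lcm = 8645.
    Write x = 1092 + 1235·t and substitute into x ≡ 1 (mod 7): 1235·t ≡ 1 − 1092 = -1091 (mod 7).
    Reduce coefficients mod 7: 3·t ≡ 1 (mod 7).
    The inverse of 3 mod 7 is 5 (since 3·5 = 15 = 2·7 + 1), so t ≡ 5·1 = 5 ≡ 5 (mod 7).
    Then x = 1092 + 1235·5 = 7267, valid modulo lcm(1235, 7) = 8645: x ≡ 7267 (mod 8645).
Verify against each original: 7267 mod 5 = 2, 7267 mod 13 = 0, 7267 mod 19 = 9, 7267 mod 7 = 1.

x ≡ 7267 (mod 8645).


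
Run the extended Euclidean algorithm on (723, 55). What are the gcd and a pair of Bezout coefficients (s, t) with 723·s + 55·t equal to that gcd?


Euclidean algorithm on (723, 55) — divide until remainder is 0:
  723 = 13 · 55 + 8
  55 = 6 · 8 + 7
  8 = 1 · 7 + 1
  7 = 7 · 1 + 0
gcd(723, 55) = 1.
Track Bezout coefficients alongside the remainders: start with r₀ = 723 = a·1 + b·0 (s = 1, t = 0) and r₁ = 55 = a·0 + b·1 (s = 0, t = 1); each new remainder r_{k+1} = r_{k-1} − q_k·r_k inherits s_{k+1} = s_{k-1} − q_k·s_k, t_{k+1} = t_{k-1} − q_k·t_k, so r_k = a·s_k + b·t_k at every step:
  q = 13: r = 8, s = 1 − 13·0 = 1, t = 0 − 13·1 = -13  (check: 723·1 + 55·(-13) = 8)
  q = 6: r = 7, s = 0 − 6·1 = -6, t = 1 − 6·(-13) = 79  (check: 723·(-6) + 55·79 = 7)
  q = 1: r = 1, s = 1 − 1·(-6) = 7, t = -13 − 1·79 = -92  (check: 723·7 + 55·(-92) = 1)
The row with r = 1 (the gcd) gives the Bezout coefficients s = 7, t = -92.
Result: 723 · (7) + 55 · (-92) = 1.

gcd(723, 55) = 1; s = 7, t = -92 (check: 723·7 + 55·(-92) = 1).


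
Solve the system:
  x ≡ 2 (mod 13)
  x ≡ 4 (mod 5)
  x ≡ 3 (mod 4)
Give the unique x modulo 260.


Moduli 13, 5, 4 are pairwise coprime; by CRT there is a unique solution modulo M = 13 · 5 · 4 = 260.
Solve pairwise, accumulating the modulus:
  Start with x ≡ 2 (mod 13).
  Combine with x ≡ 4 (mod 5): since gcd(13, 5) = 1, we get a unique residue mod 65.
    Write x = 2 + 13·t and substitute into x ≡ 4 (mod 5): 13·t ≡ 4 − 2 = 2 (mod 5).
    Reduce coefficients mod 5: 3·t ≡ 2 (mod 5).
    The inverse of 3 mod 5 is 2 (since 3·2 = 6 = 1·5 + 1), so t ≡ 2·2 = 4 ≡ 4 (mod 5).
    Then x = 2 + 13·4 = 54, valid modulo lcm(13, 5) = 65: x ≡ 54 (mod 65).
  Combine with x ≡ 3 (mod 4): since gcd(65, 4) = 1, we get a unique residue mod 260.
    Write x = 54 + 65·t and substitute into x ≡ 3 (mod 4): 65·t ≡ 3 − 54 = -51 (mod 4).
    Reduce coefficients mod 4: 1·t ≡ 1 (mod 4).
    So t ≡ 1 (mod 4).
    Then x = 54 + 65·1 = 119, valid modulo lcm(65, 4) = 260: x ≡ 119 (mod 260).
Verify: 119 mod 13 = 2 ✓, 119 mod 5 = 4 ✓, 119 mod 4 = 3 ✓.

x ≡ 119 (mod 260).


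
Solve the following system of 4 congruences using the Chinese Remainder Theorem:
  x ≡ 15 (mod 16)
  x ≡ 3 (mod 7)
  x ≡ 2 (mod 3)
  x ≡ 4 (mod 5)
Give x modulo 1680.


Product of moduli M = 16 · 7 · 3 · 5 = 1680.
Merge one congruence at a time:
  Start: x ≡ 15 (mod 16).
  Combine with x ≡ 3 (mod 7); new modulus lcm = 112.
    Write x = 15 + 16·t and substitute into x ≡ 3 (mod 7): 16·t ≡ 3 − 15 = -12 (mod 7).
    Reduce coefficients mod 7: 2·t ≡ 2 (mod 7).
    The inverse of 2 mod 7 is 4 (since 2·4 = 8 = 1·7 + 1), so t ≡ 4·2 = 8 ≡ 1 (mod 7).
    Then x = 15 + 16·1 = 31, valid modulo lcm(16, 7) = 112: x ≡ 31 (mod 112).
  Combine with x ≡ 2 (mod 3); new modulus lcm = 336.
    Write x = 31 + 112·t and substitute into x ≡ 2 (mod 3): 112·t ≡ 2 − 31 = -29 (mod 3).
    Reduce coefficients mod 3: 1·t ≡ 1 (mod 3).
    So t ≡ 1 (mod 3).
    Then x = 31 + 112·1 = 143, valid modulo lcm(112, 3) = 336: x ≡ 143 (mod 336).
  Combine with x ≡ 4 (mod 5); new modulus lcm = 1680.
    Write x = 143 + 336·t and substitute into x ≡ 4 (mod 5): 336·t ≡ 4 − 143 = -139 (mod 5).
    Reduce coefficients mod 5: 1·t ≡ 1 (mod 5).
    So t ≡ 1 (mod 5).
    Then x = 143 + 336·1 = 479, valid modulo lcm(336, 5) = 1680: x ≡ 479 (mod 1680).
Verify against each original: 479 mod 16 = 15, 479 mod 7 = 3, 479 mod 3 = 2, 479 mod 5 = 4.

x ≡ 479 (mod 1680).


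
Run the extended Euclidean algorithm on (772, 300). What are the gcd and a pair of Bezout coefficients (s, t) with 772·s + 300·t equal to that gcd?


Euclidean algorithm on (772, 300) — divide until remainder is 0:
  772 = 2 · 300 + 172
  300 = 1 · 172 + 128
  172 = 1 · 128 + 44
  128 = 2 · 44 + 40
  44 = 1 · 40 + 4
  40 = 10 · 4 + 0
gcd(772, 300) = 4.
Track Bezout coefficients alongside the remainders: start with r₀ = 772 = a·1 + b·0 (s = 1, t = 0) and r₁ = 300 = a·0 + b·1 (s = 0, t = 1); each new remainder r_{k+1} = r_{k-1} − q_k·r_k inherits s_{k+1} = s_{k-1} − q_k·s_k, t_{k+1} = t_{k-1} − q_k·t_k, so r_k = a·s_k + b·t_k at every step:
  q = 2: r = 172, s = 1 − 2·0 = 1, t = 0 − 2·1 = -2  (check: 772·1 + 300·(-2) = 172)
  q = 1: r = 128, s = 0 − 1·1 = -1, t = 1 − 1·(-2) = 3  (check: 772·(-1) + 300·3 = 128)
  q = 1: r = 44, s = 1 − 1·(-1) = 2, t = -2 − 1·3 = -5  (check: 772·2 + 300·(-5) = 44)
  q = 2: r = 40, s = -1 − 2·2 = -5, t = 3 − 2·(-5) = 13  (check: 772·(-5) + 300·13 = 40)
  q = 1: r = 4, s = 2 − 1·(-5) = 7, t = -5 − 1·13 = -18  (check: 772·7 + 300·(-18) = 4)
The row with r = 4 (the gcd) gives the Bezout coefficients s = 7, t = -18.
Result: 772 · (7) + 300 · (-18) = 4.

gcd(772, 300) = 4; s = 7, t = -18 (check: 772·7 + 300·(-18) = 4).


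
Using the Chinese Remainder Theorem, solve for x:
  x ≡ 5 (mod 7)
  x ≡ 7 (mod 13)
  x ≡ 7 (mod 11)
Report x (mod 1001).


Moduli 7, 13, 11 are pairwise coprime; by CRT there is a unique solution modulo M = 7 · 13 · 11 = 1001.
Solve pairwise, accumulating the modulus:
  Start with x ≡ 5 (mod 7).
  Combine with x ≡ 7 (mod 13): since gcd(7, 13) = 1, we get a unique residue mod 91.
    Write x = 5 + 7·t and substitute into x ≡ 7 (mod 13): 7·t ≡ 7 − 5 = 2 (mod 13).
    The inverse of 7 mod 13 is 2 (since 7·2 = 14 = 1·13 + 1), so t ≡ 2·2 = 4 ≡ 4 (mod 13).
    Then x = 5 + 7·4 = 33, valid modulo lcm(7, 13) = 91: x ≡ 33 (mod 91).
  Combine with x ≡ 7 (mod 11): since gcd(91, 11) = 1, we get a unique residue mod 1001.
    Write x = 33 + 91·t and substitute into x ≡ 7 (mod 11): 91·t ≡ 7 − 33 = -26 (mod 11).
    Reduce coefficients mod 11: 3·t ≡ 7 (mod 11).
    The inverse of 3 mod 11 is 4 (since 3·4 = 12 = 1·11 + 1), so t ≡ 4·7 = 28 ≡ 6 (mod 11).
    Then x = 33 + 91·6 = 579, valid modulo lcm(91, 11) = 1001: x ≡ 579 (mod 1001).
Verify: 579 mod 7 = 5 ✓, 579 mod 13 = 7 ✓, 579 mod 11 = 7 ✓.

x ≡ 579 (mod 1001).


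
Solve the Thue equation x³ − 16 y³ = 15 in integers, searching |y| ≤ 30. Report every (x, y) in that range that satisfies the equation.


The equation is x³ - 16y³ = 15. For fixed y, x³ = 16·y³ + 15, so a solution requires the RHS to be a perfect cube.
Strategy: iterate y from -30 to 30, compute RHS = 16·y³ + 15, and check whether it is a (positive or negative) perfect cube.
Check small values of y:
  y = 0: RHS = 15 is not a perfect cube.
  y = 1: RHS = 31 is not a perfect cube.
  y = -1: RHS = -1 = (-1)³ ⇒ x = -1 works.
  y = 2: RHS = 143 is not a perfect cube.
  y = -2: RHS = -113 is not a perfect cube.
  y = 3: RHS = 447 is not a perfect cube.
  y = -3: RHS = -417 is not a perfect cube.
Continuing the search up to |y| = 30 finds no further solutions beyond those listed.
Collected solutions: (-1, -1).

Solutions (with |y| ≤ 30): (-1, -1).


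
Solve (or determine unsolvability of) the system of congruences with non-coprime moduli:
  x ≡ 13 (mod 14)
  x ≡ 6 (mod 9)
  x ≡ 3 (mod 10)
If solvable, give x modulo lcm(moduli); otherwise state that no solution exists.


Moduli 14, 9, 10 are not pairwise coprime, so CRT works modulo lcm(m_i) when all pairwise compatibility conditions hold.
Pairwise compatibility: gcd(m_i, m_j) must divide a_i - a_j for every pair.
Merge one congruence at a time:
  Start: x ≡ 13 (mod 14).
  Combine with x ≡ 6 (mod 9): gcd(14, 9) = 1; 6 - 13 = -7, which IS divisible by 1, so compatible.
    Write x = 13 + 14·t and substitute into x ≡ 6 (mod 9): 14·t ≡ 6 − 13 = -7 (mod 9).
    Reduce coefficients mod 9: 5·t ≡ 2 (mod 9).
    The inverse of 5 mod 9 is 2 (since 5·2 = 10 = 1·9 + 1), so t ≡ 2·2 = 4 ≡ 4 (mod 9).
    Then x = 13 + 14·4 = 69, valid modulo lcm(14, 9) = 126: x ≡ 69 (mod 126).
  Combine with x ≡ 3 (mod 10): gcd(126, 10) = 2; 3 - 69 = -66, which IS divisible by 2, so compatible.
    Write x = 69 + 126·t and substitute into x ≡ 3 (mod 10): 126·t ≡ 3 − 69 = -66 (mod 10).
    Divide the congruence (and modulus) by g = 2: 63·t ≡ -33 (mod 5).
    Reduce coefficients mod 5: 3·t ≡ 2 (mod 5).
    The inverse of 3 mod 5 is 2 (since 3·2 = 6 = 1·5 + 1), so t ≡ 2·2 = 4 ≡ 4 (mod 5).
    Then x = 69 + 126·4 = 573, valid modulo lcm(126, 10) = 630: x ≡ 573 (mod 630).
Verify: 573 mod 14 = 13, 573 mod 9 = 6, 573 mod 10 = 3.

x ≡ 573 (mod 630).


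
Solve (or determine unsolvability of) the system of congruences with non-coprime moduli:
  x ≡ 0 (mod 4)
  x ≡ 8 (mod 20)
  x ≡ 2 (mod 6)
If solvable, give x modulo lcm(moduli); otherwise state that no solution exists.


Moduli 4, 20, 6 are not pairwise coprime, so CRT works modulo lcm(m_i) when all pairwise compatibility conditions hold.
Pairwise compatibility: gcd(m_i, m_j) must divide a_i - a_j for every pair.
Merge one congruence at a time:
  Start: x ≡ 0 (mod 4).
  Combine with x ≡ 8 (mod 20): gcd(4, 20) = 4; 8 - 0 = 8, which IS divisible by 4, so compatible.
    Write x = 0 + 4·t and substitute into x ≡ 8 (mod 20): 4·t ≡ 8 − 0 = 8 (mod 20).
    Divide the congruence (and modulus) by g = 4: 1·t ≡ 2 (mod 5).
    So t ≡ 2 (mod 5).
    Then x = 0 + 4·2 = 8, valid modulo lcm(4, 20) = 20: x ≡ 8 (mod 20).
  Combine with x ≡ 2 (mod 6): gcd(20, 6) = 2; 2 - 8 = -6, which IS divisible by 2, so compatible.
    Write x = 8 + 20·t and substitute into x ≡ 2 (mod 6): 20·t ≡ 2 − 8 = -6 (mod 6).
    Divide the congruence (and modulus) by g = 2: 10·t ≡ -3 (mod 3).
    Reduce coefficients mod 3: 1·t ≡ 0 (mod 3).
    So t ≡ 0 (mod 3).
    Then x = 8 + 20·0 = 8, valid modulo lcm(20, 6) = 60: x ≡ 8 (mod 60).
Verify: 8 mod 4 = 0, 8 mod 20 = 8, 8 mod 6 = 2.

x ≡ 8 (mod 60).


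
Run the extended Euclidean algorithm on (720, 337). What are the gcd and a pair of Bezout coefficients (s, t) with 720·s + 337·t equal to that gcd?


Euclidean algorithm on (720, 337) — divide until remainder is 0:
  720 = 2 · 337 + 46
  337 = 7 · 46 + 15
  46 = 3 · 15 + 1
  15 = 15 · 1 + 0
gcd(720, 337) = 1.
Track Bezout coefficients alongside the remainders: start with r₀ = 720 = a·1 + b·0 (s = 1, t = 0) and r₁ = 337 = a·0 + b·1 (s = 0, t = 1); each new remainder r_{k+1} = r_{k-1} − q_k·r_k inherits s_{k+1} = s_{k-1} − q_k·s_k, t_{k+1} = t_{k-1} − q_k·t_k, so r_k = a·s_k + b·t_k at every step:
  q = 2: r = 46, s = 1 − 2·0 = 1, t = 0 − 2·1 = -2  (check: 720·1 + 337·(-2) = 46)
  q = 7: r = 15, s = 0 − 7·1 = -7, t = 1 − 7·(-2) = 15  (check: 720·(-7) + 337·15 = 15)
  q = 3: r = 1, s = 1 − 3·(-7) = 22, t = -2 − 3·15 = -47  (check: 720·22 + 337·(-47) = 1)
The row with r = 1 (the gcd) gives the Bezout coefficients s = 22, t = -47.
Result: 720 · (22) + 337 · (-47) = 1.

gcd(720, 337) = 1; s = 22, t = -47 (check: 720·22 + 337·(-47) = 1).


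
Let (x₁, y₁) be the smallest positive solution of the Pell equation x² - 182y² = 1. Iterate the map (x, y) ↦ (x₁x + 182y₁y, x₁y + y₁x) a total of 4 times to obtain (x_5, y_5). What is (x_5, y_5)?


Step 1: Find the fundamental solution (x₁, y₁) of x² - 182y² = 1.
  Expand √182 as a continued fraction. a₀ = ⌊√182⌋ = 13; iterate m_{k+1} = d_k·a_k − m_k, d_{k+1} = (182 − m_{k+1}²)/d_k, a_{k+1} = ⌊(a₀ + m_{k+1})/d_{k+1}⌋ (starting m₀ = 0, d₀ = 1), with convergents p_k = a_k·p_{k-1} + p_{k-2}, q_k = a_k·q_{k-1} + q_{k-2} (p₋₁ = 1, q₋₁ = 0):
  k = 0: a₀ = 13; p₀/q₀ = 13/1; p₀² − 182·q₀² = 169 − 182 = -13.
  k = 1: m = 13, d = 13, a = ⌊(13 + 13)/13⌋ = 2; p/q = (2·13 + 1)/(2·1 + 0) = 27/2; p² − 182·q² = 729 − 728 = 1.
  The first convergent with p² − 182·q² = 1 gives the fundamental solution (x₁, y₁) = (27, 2).
Step 2: Apply the recurrence (x_{n+1}, y_{n+1}) = (x₁x_n + 182y₁y_n, x₁y_n + y₁x_n) repeatedly.
  From (x_1, y_1) = (27, 2): x_2 = 27·27 + 182·2·2 = 1457; y_2 = 27·2 + 2·27 = 108.
  From (x_2, y_2) = (1457, 108): x_3 = 27·1457 + 182·2·108 = 78651; y_3 = 27·108 + 2·1457 = 5830.
  From (x_3, y_3) = (78651, 5830): x_4 = 27·78651 + 182·2·5830 = 4245697; y_4 = 27·5830 + 2·78651 = 314712.
  From (x_4, y_4) = (4245697, 314712): x_5 = 27·4245697 + 182·2·314712 = 229188987; y_5 = 27·314712 + 2·4245697 = 16988618.
Step 3: Verify x_5² - 182·y_5² = 52527591762086169 - 52527591762086168 = 1 (should be 1). ✓

(x_1, y_1) = (27, 2); (x_5, y_5) = (229188987, 16988618).


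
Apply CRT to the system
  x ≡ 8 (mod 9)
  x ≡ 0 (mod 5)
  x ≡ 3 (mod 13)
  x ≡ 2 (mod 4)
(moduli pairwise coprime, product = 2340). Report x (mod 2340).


Product of moduli M = 9 · 5 · 13 · 4 = 2340.
Merge one congruence at a time:
  Start: x ≡ 8 (mod 9).
  Combine with x ≡ 0 (mod 5); new modulus lcm = 45.
    Write x = 8 + 9·t and substitute into x ≡ 0 (mod 5): 9·t ≡ 0 − 8 = -8 (mod 5).
    Reduce coefficients mod 5: 4·t ≡ 2 (mod 5).
    The inverse of 4 mod 5 is 4 (since 4·4 = 16 = 3·5 + 1), so t ≡ 4·2 = 8 ≡ 3 (mod 5).
    Then x = 8 + 9·3 = 35, valid modulo lcm(9, 5) = 45: x ≡ 35 (mod 45).
  Combine with x ≡ 3 (mod 13); new modulus lcm = 585.
    Write x = 35 + 45·t and substitute into x ≡ 3 (mod 13): 45·t ≡ 3 − 35 = -32 (mod 13).
    Reduce coefficients mod 13: 6·t ≡ 7 (mod 13).
    The inverse of 6 mod 13 is 11 (since 6·11 = 66 = 5·13 + 1), so t ≡ 11·7 = 77 ≡ 12 (mod 13).
    Then x = 35 + 45·12 = 575, valid modulo lcm(45, 13) = 585: x ≡ 575 (mod 585).
  Combine with x ≡ 2 (mod 4); new modulus lcm = 2340.
    Write x = 575 + 585·t and substitute into x ≡ 2 (mod 4): 585·t ≡ 2 − 575 = -573 (mod 4).
    Reduce coefficients mod 4: 1·t ≡ 3 (mod 4).
    So t ≡ 3 (mod 4).
    Then x = 575 + 585·3 = 2330, valid modulo lcm(585, 4) = 2340: x ≡ 2330 (mod 2340).
Verify against each original: 2330 mod 9 = 8, 2330 mod 5 = 0, 2330 mod 13 = 3, 2330 mod 4 = 2.

x ≡ 2330 (mod 2340).


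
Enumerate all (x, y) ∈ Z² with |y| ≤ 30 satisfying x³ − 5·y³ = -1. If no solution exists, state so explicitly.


The equation is x³ - 5y³ = -1. For fixed y, x³ = 5·y³ − 1, so a solution requires the RHS to be a perfect cube.
Strategy: iterate y from -30 to 30, compute RHS = 5·y³ − 1, and check whether it is a (positive or negative) perfect cube.
Check small values of y:
  y = 0: RHS = -1 = (-1)³ ⇒ x = -1 works.
  y = 1: RHS = 4 is not a perfect cube.
  y = -1: RHS = -6 is not a perfect cube.
  y = 2: RHS = 39 is not a perfect cube.
  y = -2: RHS = -41 is not a perfect cube.
  y = 3: RHS = 134 is not a perfect cube.
  y = -3: RHS = -136 is not a perfect cube.
Continuing the search up to |y| = 30 finds no further solutions beyond those listed.
Collected solutions: (-1, 0).

Solutions (with |y| ≤ 30): (-1, 0).


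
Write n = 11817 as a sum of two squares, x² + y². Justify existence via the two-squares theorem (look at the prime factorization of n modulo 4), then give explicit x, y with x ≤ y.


Step 1: Factor n = 11817 = 3^2 · 13 · 101.
Step 2: Check the mod-4 condition on each prime factor: 3 ≡ 3 (mod 4), exponent 2 (must be even); 13 ≡ 1 (mod 4), exponent 1; 101 ≡ 1 (mod 4), exponent 1.
All primes ≡ 3 (mod 4) appear to even exponent (or don't appear), so by the two-squares theorem n IS expressible as a sum of two squares.
Step 3: Build a representation. Group n = k² · m with k = 3 and m = 13 · 101 = 1313 (a product of primes ≡ 1 (mod 4)); a representation of m scales to one of n via (k·x)² + (k·y)² = k²(x² + y²). Each prime p ≡ 1 (mod 4) is itself a sum of two squares; find a² by testing p − a² for a perfect square:
  13: 13 − 1² = 12, 13 − 2² = 9 = 3² ⇒ 13 = 2² + 3².
  101: 101 − 1² = 100 = 10² ⇒ 101 = 1² + 10².
  Combine using the Brahmagupta–Fibonacci identity (a² + b²)(c² + d²) = (ac − bd)² + (ad + bc)² = (ac + bd)² + (ad − bc)²:
  13 · 101 = 1313: from (2² + 3²)(1² + 10²), take (2·1 − 3·10, 2·10 + 3·1) = (2 − 30, 20 + 3) = (-28, 23); dropping signs (only squares matter) gives (28, 23); check 28² + 23² = 784 + 529 = 1313 ✓.
  Scale by k = 3: (3·28, 3·23) = (84, 69).
Step 4: Order so x ≤ y and verify: 69² + 84² = 4761 + 7056 = 11817 = n. ✓

n = 11817 = 69² + 84² (one valid representation with x ≤ y).


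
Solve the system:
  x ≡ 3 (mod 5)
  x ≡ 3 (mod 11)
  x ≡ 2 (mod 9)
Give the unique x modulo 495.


Moduli 5, 11, 9 are pairwise coprime; by CRT there is a unique solution modulo M = 5 · 11 · 9 = 495.
Solve pairwise, accumulating the modulus:
  Start with x ≡ 3 (mod 5).
  Combine with x ≡ 3 (mod 11): since gcd(5, 11) = 1, we get a unique residue mod 55.
    Write x = 3 + 5·t and substitute into x ≡ 3 (mod 11): 5·t ≡ 3 − 3 = 0 (mod 11).
    The inverse of 5 mod 11 is 9 (since 5·9 = 45 = 4·11 + 1), so t ≡ 9·0 = 0 ≡ 0 (mod 11).
    Then x = 3 + 5·0 = 3, valid modulo lcm(5, 11) = 55: x ≡ 3 (mod 55).
  Combine with x ≡ 2 (mod 9): since gcd(55, 9) = 1, we get a unique residue mod 495.
    Write x = 3 + 55·t and substitute into x ≡ 2 (mod 9): 55·t ≡ 2 − 3 = -1 (mod 9).
    Reduce coefficients mod 9: 1·t ≡ 8 (mod 9).
    So t ≡ 8 (mod 9).
    Then x = 3 + 55·8 = 443, valid modulo lcm(55, 9) = 495: x ≡ 443 (mod 495).
Verify: 443 mod 5 = 3 ✓, 443 mod 11 = 3 ✓, 443 mod 9 = 2 ✓.

x ≡ 443 (mod 495).


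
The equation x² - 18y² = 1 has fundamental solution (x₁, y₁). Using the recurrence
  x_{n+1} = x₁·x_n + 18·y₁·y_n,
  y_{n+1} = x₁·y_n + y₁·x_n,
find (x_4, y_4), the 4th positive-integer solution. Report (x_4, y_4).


Step 1: Find the fundamental solution (x₁, y₁) of x² - 18y² = 1.
  Expand √18 as a continued fraction. a₀ = ⌊√18⌋ = 4; iterate m_{k+1} = d_k·a_k − m_k, d_{k+1} = (18 − m_{k+1}²)/d_k, a_{k+1} = ⌊(a₀ + m_{k+1})/d_{k+1}⌋ (starting m₀ = 0, d₀ = 1), with convergents p_k = a_k·p_{k-1} + p_{k-2}, q_k = a_k·q_{k-1} + q_{k-2} (p₋₁ = 1, q₋₁ = 0):
  k = 0: a₀ = 4; p₀/q₀ = 4/1; p₀² − 18·q₀² = 16 − 18 = -2.
  k = 1: m = 4, d = 2, a = ⌊(4 + 4)/2⌋ = 4; p/q = (4·4 + 1)/(4·1 + 0) = 17/4; p² − 18·q² = 289 − 288 = 1.
  The first convergent with p² − 18·q² = 1 gives the fundamental solution (x₁, y₁) = (17, 4).
Step 2: Apply the recurrence (x_{n+1}, y_{n+1}) = (x₁x_n + 18y₁y_n, x₁y_n + y₁x_n) repeatedly.
  From (x_1, y_1) = (17, 4): x_2 = 17·17 + 18·4·4 = 577; y_2 = 17·4 + 4·17 = 136.
  From (x_2, y_2) = (577, 136): x_3 = 17·577 + 18·4·136 = 19601; y_3 = 17·136 + 4·577 = 4620.
  From (x_3, y_3) = (19601, 4620): x_4 = 17·19601 + 18·4·4620 = 665857; y_4 = 17·4620 + 4·19601 = 156944.
Step 3: Verify x_4² - 18·y_4² = 443365544449 - 443365544448 = 1 (should be 1). ✓

(x_1, y_1) = (17, 4); (x_4, y_4) = (665857, 156944).


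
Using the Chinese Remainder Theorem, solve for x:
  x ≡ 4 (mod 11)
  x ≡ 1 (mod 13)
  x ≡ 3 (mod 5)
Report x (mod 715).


Moduli 11, 13, 5 are pairwise coprime; by CRT there is a unique solution modulo M = 11 · 13 · 5 = 715.
Solve pairwise, accumulating the modulus:
  Start with x ≡ 4 (mod 11).
  Combine with x ≡ 1 (mod 13): since gcd(11, 13) = 1, we get a unique residue mod 143.
    Write x = 4 + 11·t and substitute into x ≡ 1 (mod 13): 11·t ≡ 1 − 4 = -3 (mod 13).
    Reduce coefficients mod 13: 11·t ≡ 10 (mod 13).
    The inverse of 11 mod 13 is 6 (since 11·6 = 66 = 5·13 + 1), so t ≡ 6·10 = 60 ≡ 8 (mod 13).
    Then x = 4 + 11·8 = 92, valid modulo lcm(11, 13) = 143: x ≡ 92 (mod 143).
  Combine with x ≡ 3 (mod 5): since gcd(143, 5) = 1, we get a unique residue mod 715.
    Write x = 92 + 143·t and substitute into x ≡ 3 (mod 5): 143·t ≡ 3 − 92 = -89 (mod 5).
    Reduce coefficients mod 5: 3·t ≡ 1 (mod 5).
    The inverse of 3 mod 5 is 2 (since 3·2 = 6 = 1·5 + 1), so t ≡ 2·1 = 2 ≡ 2 (mod 5).
    Then x = 92 + 143·2 = 378, valid modulo lcm(143, 5) = 715: x ≡ 378 (mod 715).
Verify: 378 mod 11 = 4 ✓, 378 mod 13 = 1 ✓, 378 mod 5 = 3 ✓.

x ≡ 378 (mod 715).


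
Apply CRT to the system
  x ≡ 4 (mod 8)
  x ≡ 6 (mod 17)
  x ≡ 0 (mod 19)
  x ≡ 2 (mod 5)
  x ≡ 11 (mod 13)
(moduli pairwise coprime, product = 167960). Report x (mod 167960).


Product of moduli M = 8 · 17 · 19 · 5 · 13 = 167960.
Merge one congruence at a time:
  Start: x ≡ 4 (mod 8).
  Combine with x ≡ 6 (mod 17); new modulus lcm = 136.
    Write x = 4 + 8·t and substitute into x ≡ 6 (mod 17): 8·t ≡ 6 − 4 = 2 (mod 17).
    The inverse of 8 mod 17 is 15 (since 8·15 = 120 = 7·17 + 1), so t ≡ 15·2 = 30 ≡ 13 (mod 17).
    Then x = 4 + 8·13 = 108, valid modulo lcm(8, 17) = 136: x ≡ 108 (mod 136).
  Combine with x ≡ 0 (mod 19); new modulus lcm = 2584.
    Write x = 108 + 136·t and substitute into x ≡ 0 (mod 19): 136·t ≡ 0 − 108 = -108 (mod 19).
    Reduce coefficients mod 19: 3·t ≡ 6 (mod 19).
    The inverse of 3 mod 19 is 13 (since 3·13 = 39 = 2·19 + 1), so t ≡ 13·6 = 78 ≡ 2 (mod 19).
    Then x = 108 + 136·2 = 380, valid modulo lcm(136, 19) = 2584: x ≡ 380 (mod 2584).
  Combine with x ≡ 2 (mod 5); new modulus lcm = 12920.
    Write x = 380 + 2584·t and substitute into x ≡ 2 (mod 5): 2584·t ≡ 2 − 380 = -378 (mod 5).
    Reduce coefficients mod 5: 4·t ≡ 2 (mod 5).
    The inverse of 4 mod 5 is 4 (since 4·4 = 16 = 3·5 + 1), so t ≡ 4·2 = 8 ≡ 3 (mod 5).
    Then x = 380 + 2584·3 = 8132, valid modulo lcm(2584, 5) = 12920: x ≡ 8132 (mod 12920).
  Combine with x ≡ 11 (mod 13); new modulus lcm = 167960.
    Write x = 8132 + 12920·t and substitute into x ≡ 11 (mod 13): 12920·t ≡ 11 − 8132 = -8121 (mod 13).
    Reduce coefficients mod 13: 11·t ≡ 4 (mod 13).
    The inverse of 11 mod 13 is 6 (since 11·6 = 66 = 5·13 + 1), so t ≡ 6·4 = 24 ≡ 11 (mod 13).
    Then x = 8132 + 12920·11 = 150252, valid modulo lcm(12920, 13) = 167960: x ≡ 150252 (mod 167960).
Verify against each original: 150252 mod 8 = 4, 150252 mod 17 = 6, 150252 mod 19 = 0, 150252 mod 5 = 2, 150252 mod 13 = 11.

x ≡ 150252 (mod 167960).


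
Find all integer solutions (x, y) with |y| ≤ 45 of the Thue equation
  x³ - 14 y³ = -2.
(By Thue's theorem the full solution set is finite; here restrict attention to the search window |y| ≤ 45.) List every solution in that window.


The equation is x³ - 14y³ = -2. For fixed y, x³ = 14·y³ − 2, so a solution requires the RHS to be a perfect cube.
Strategy: iterate y from -45 to 45, compute RHS = 14·y³ − 2, and check whether it is a (positive or negative) perfect cube.
Check small values of y:
  y = 0: RHS = -2 is not a perfect cube.
  y = 1: RHS = 12 is not a perfect cube.
  y = -1: RHS = -16 is not a perfect cube.
  y = 2: RHS = 110 is not a perfect cube.
  y = -2: RHS = -114 is not a perfect cube.
  y = 3: RHS = 376 is not a perfect cube.
  y = -3: RHS = -380 is not a perfect cube.
Continuing the search up to |y| = 45 finds no solutions either.
No (x, y) in the scanned range satisfies the equation.

No integer solutions with |y| ≤ 45.


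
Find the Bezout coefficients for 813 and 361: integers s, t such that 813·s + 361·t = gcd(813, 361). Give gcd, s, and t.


Euclidean algorithm on (813, 361) — divide until remainder is 0:
  813 = 2 · 361 + 91
  361 = 3 · 91 + 88
  91 = 1 · 88 + 3
  88 = 29 · 3 + 1
  3 = 3 · 1 + 0
gcd(813, 361) = 1.
Track Bezout coefficients alongside the remainders: start with r₀ = 813 = a·1 + b·0 (s = 1, t = 0) and r₁ = 361 = a·0 + b·1 (s = 0, t = 1); each new remainder r_{k+1} = r_{k-1} − q_k·r_k inherits s_{k+1} = s_{k-1} − q_k·s_k, t_{k+1} = t_{k-1} − q_k·t_k, so r_k = a·s_k + b·t_k at every step:
  q = 2: r = 91, s = 1 − 2·0 = 1, t = 0 − 2·1 = -2  (check: 813·1 + 361·(-2) = 91)
  q = 3: r = 88, s = 0 − 3·1 = -3, t = 1 − 3·(-2) = 7  (check: 813·(-3) + 361·7 = 88)
  q = 1: r = 3, s = 1 − 1·(-3) = 4, t = -2 − 1·7 = -9  (check: 813·4 + 361·(-9) = 3)
  q = 29: r = 1, s = -3 − 29·4 = -119, t = 7 − 29·(-9) = 268  (check: 813·(-119) + 361·268 = 1)
The row with r = 1 (the gcd) gives the Bezout coefficients s = -119, t = 268.
Result: 813 · (-119) + 361 · (268) = 1.

gcd(813, 361) = 1; s = -119, t = 268 (check: 813·(-119) + 361·268 = 1).


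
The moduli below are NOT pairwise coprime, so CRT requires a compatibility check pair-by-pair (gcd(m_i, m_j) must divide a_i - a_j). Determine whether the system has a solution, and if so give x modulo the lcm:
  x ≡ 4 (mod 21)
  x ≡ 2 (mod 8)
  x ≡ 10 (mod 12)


Moduli 21, 8, 12 are not pairwise coprime, so CRT works modulo lcm(m_i) when all pairwise compatibility conditions hold.
Pairwise compatibility: gcd(m_i, m_j) must divide a_i - a_j for every pair.
Merge one congruence at a time:
  Start: x ≡ 4 (mod 21).
  Combine with x ≡ 2 (mod 8): gcd(21, 8) = 1; 2 - 4 = -2, which IS divisible by 1, so compatible.
    Write x = 4 + 21·t and substitute into x ≡ 2 (mod 8): 21·t ≡ 2 − 4 = -2 (mod 8).
    Reduce coefficients mod 8: 5·t ≡ 6 (mod 8).
    The inverse of 5 mod 8 is 5 (since 5·5 = 25 = 3·8 + 1), so t ≡ 5·6 = 30 ≡ 6 (mod 8).
    Then x = 4 + 21·6 = 130, valid modulo lcm(21, 8) = 168: x ≡ 130 (mod 168).
  Combine with x ≡ 10 (mod 12): gcd(168, 12) = 12; 10 - 130 = -120, which IS divisible by 12, so compatible.
    Write x = 130 + 168·t and substitute into x ≡ 10 (mod 12): 168·t ≡ 10 − 130 = -120 (mod 12).
    Divide the congruence (and modulus) by g = 12: 14·t ≡ -10 (mod 1).
    Modulo 1 every t works; take t = 0.
    Then x = 130 + 168·0 = 130, valid modulo lcm(168, 12) = 168: x ≡ 130 (mod 168).
Verify: 130 mod 21 = 4, 130 mod 8 = 2, 130 mod 12 = 10.

x ≡ 130 (mod 168).
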